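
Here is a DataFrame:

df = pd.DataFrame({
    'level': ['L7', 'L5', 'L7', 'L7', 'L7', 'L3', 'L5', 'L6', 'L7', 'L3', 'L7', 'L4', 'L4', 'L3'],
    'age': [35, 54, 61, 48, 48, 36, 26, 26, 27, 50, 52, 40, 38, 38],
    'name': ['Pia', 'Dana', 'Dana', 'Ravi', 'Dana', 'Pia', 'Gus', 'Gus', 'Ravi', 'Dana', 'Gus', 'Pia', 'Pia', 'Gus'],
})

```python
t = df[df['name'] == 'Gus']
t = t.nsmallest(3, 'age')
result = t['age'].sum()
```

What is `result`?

filter rows where name == 'Gus':
   level  age name
6     L5   26  Gus
7     L6   26  Gus
10    L7   52  Gus
13    L3   38  Gus
take 3 rows with smallest age:
   level  age name
6     L5   26  Gus
7     L6   26  Gus
13    L3   38  Gus

90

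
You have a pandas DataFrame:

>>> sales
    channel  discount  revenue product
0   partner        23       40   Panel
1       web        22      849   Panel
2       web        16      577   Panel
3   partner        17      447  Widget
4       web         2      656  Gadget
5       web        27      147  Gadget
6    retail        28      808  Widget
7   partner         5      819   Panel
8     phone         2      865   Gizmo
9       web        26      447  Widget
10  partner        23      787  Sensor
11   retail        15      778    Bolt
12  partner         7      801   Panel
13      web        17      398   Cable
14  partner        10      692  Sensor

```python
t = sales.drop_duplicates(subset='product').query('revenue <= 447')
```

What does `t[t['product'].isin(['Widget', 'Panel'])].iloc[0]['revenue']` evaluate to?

drop duplicate product (keep=first):
    channel  discount  revenue product
0   partner        23       40   Panel
3   partner        17      447  Widget
4       web         2      656  Gadget
8     phone         2      865   Gizmo
10  partner        23      787  Sensor
11   retail        15      778    Bolt
13      web        17      398   Cable
filter rows where revenue <= 447:
    channel  discount  revenue product
0   partner        23       40   Panel
3   partner        17      447  Widget
13      web        17      398   Cable
filter rows where product in ['Widget', 'Panel']:
   channel  discount  revenue product
0  partner        23       40   Panel
3  partner        17      447  Widget
value at position 0, column 'revenue' → 40

40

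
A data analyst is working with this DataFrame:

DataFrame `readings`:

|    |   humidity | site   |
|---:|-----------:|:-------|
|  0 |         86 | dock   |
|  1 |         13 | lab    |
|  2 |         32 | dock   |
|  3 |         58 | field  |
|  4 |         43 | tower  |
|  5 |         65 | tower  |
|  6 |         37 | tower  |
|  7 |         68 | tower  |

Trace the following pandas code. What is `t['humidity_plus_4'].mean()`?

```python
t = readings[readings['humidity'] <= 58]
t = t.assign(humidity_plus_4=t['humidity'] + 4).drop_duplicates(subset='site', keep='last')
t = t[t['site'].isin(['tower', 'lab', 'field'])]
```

filter rows where humidity <= 58:
   humidity   site
1        13    lab
2        32   dock
3        58  field
4        43  tower
6        37  tower
add column humidity_plus_4 = t['humidity'] + 4:
   humidity   site  humidity_plus_4
1        13    lab               17
2        32   dock               36
3        58  field               62
4        43  tower               47
6        37  tower               41
drop duplicate site (keep=last):
   humidity   site  humidity_plus_4
1        13    lab               17
2        32   dock               36
3        58  field               62
6        37  tower               41
filter rows where site in ['tower', 'lab', 'field']:
   humidity   site  humidity_plus_4
1        13    lab               17
3        58  field               62
6        37  tower               41

40.0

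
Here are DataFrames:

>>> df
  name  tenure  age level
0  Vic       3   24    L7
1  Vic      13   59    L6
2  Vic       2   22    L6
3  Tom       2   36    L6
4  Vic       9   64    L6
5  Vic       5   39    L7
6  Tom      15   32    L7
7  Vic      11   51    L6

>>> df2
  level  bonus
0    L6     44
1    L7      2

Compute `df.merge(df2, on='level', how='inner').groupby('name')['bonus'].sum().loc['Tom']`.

merge on 'level' (how='inner') → 8 rows:
  name  tenure  age level  bonus
0  Vic       3   24    L7      2
1  Vic      13   59    L6     44
2  Vic       2   22    L6     44
3  Tom       2   36    L6     44
4  Vic       9   64    L6     44
5  Vic       5   39    L7      2
6  Tom      15   32    L7      2
7  Vic      11   51    L6     44
group by name, sum of bonus:
name
Tom     46
Vic    180
Name: bonus, dtype: int64
So loc['Tom'] = 46.

46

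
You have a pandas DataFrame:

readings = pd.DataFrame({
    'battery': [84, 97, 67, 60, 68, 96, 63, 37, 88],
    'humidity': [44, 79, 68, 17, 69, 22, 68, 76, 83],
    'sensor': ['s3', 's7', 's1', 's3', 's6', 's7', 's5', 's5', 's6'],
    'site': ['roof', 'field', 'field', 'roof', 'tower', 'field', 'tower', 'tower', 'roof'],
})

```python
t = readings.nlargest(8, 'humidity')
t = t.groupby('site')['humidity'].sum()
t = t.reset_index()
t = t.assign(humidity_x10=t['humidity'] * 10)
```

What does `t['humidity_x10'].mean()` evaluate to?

take 8 rows with largest humidity:
   battery  humidity sensor   site
8       88        83     s6   roof
1       97        79     s7  field
7       37        76     s5  tower
4       68        69     s6  tower
2       67        68     s1  field
6       63        68     s5  tower
0       84        44     s3   roof
5       96        22     s7  field
group by site, sum of humidity:
site
field    169
roof     127
tower    213
Name: humidity, dtype: int64
reset_index():
    site  humidity
0  field       169
1   roof       127
2  tower       213
add column humidity_x10 = t['humidity'] * 10:
    site  humidity  humidity_x10
0  field       169          1690
1   roof       127          1270
2  tower       213          2130
Then the mean of column 'humidity_x10': 1696.66666667

1696.66666667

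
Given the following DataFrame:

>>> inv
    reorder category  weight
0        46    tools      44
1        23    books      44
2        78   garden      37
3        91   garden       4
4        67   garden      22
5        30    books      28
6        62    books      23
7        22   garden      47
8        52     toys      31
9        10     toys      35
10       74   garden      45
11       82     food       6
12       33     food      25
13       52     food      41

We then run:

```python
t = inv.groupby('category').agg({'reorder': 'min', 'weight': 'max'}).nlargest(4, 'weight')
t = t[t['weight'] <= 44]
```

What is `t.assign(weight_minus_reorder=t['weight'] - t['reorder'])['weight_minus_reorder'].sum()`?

27

group by category: min(reorder), max(weight):
          reorder  weight
category                 
books          23      44
food           33      41
garden         22      47
tools          46      44
toys           10      35
take 4 rows with largest weight:
          reorder  weight
category                 
garden         22      47
books          23      44
tools          46      44
food           33      41
filter rows where weight <= 44:
          reorder  weight
category                 
books          23      44
tools          46      44
food           33      41
add column weight_minus_reorder = t['weight'] - t['reorder']:
          reorder  weight  weight_minus_reorder
category                                       
books          23      44                    21
tools          46      44                    -2
food           33      41                     8
Finally, sum of column 'weight_minus_reorder' = 27.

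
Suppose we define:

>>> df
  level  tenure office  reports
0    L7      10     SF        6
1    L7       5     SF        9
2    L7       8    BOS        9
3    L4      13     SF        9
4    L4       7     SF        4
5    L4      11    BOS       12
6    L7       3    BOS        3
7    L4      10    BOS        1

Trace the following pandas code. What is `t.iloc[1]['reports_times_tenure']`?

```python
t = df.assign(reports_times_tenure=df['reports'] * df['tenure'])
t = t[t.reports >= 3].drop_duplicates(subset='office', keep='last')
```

9

add column reports_times_tenure = df['reports'] * df['tenure']:
  level  tenure office  reports  reports_times_tenure
0    L7      10     SF        6                    60
1    L7       5     SF        9                    45
2    L7       8    BOS        9                    72
3    L4      13     SF        9                   117
4    L4       7     SF        4                    28
5    L4      11    BOS       12                   132
6    L7       3    BOS        3                     9
7    L4      10    BOS        1                    10
filter rows where reports >= 3:
  level  tenure office  reports  reports_times_tenure
0    L7      10     SF        6                    60
1    L7       5     SF        9                    45
2    L7       8    BOS        9                    72
3    L4      13     SF        9                   117
4    L4       7     SF        4                    28
5    L4      11    BOS       12                   132
6    L7       3    BOS        3                     9
drop duplicate office (keep=last):
  level  tenure office  reports  reports_times_tenure
4    L4       7     SF        4                    28
6    L7       3    BOS        3                     9
value at position 1, column 'reports_times_tenure' → 9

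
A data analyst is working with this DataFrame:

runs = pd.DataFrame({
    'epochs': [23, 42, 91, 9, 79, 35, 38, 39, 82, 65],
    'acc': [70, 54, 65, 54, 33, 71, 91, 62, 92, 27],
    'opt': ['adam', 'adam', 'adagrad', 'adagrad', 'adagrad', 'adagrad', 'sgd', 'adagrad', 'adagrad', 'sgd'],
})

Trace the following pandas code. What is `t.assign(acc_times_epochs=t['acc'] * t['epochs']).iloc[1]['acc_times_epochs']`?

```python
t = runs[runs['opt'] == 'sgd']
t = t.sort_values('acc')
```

3458

filter rows where opt == 'sgd':
   epochs  acc  opt
6      38   91  sgd
9      65   27  sgd
sort by acc:
   epochs  acc  opt
9      65   27  sgd
6      38   91  sgd
add column acc_times_epochs = t['acc'] * t['epochs']:
   epochs  acc  opt  acc_times_epochs
9      65   27  sgd              1755
6      38   91  sgd              3458
Then the value at position 1, column 'acc_times_epochs': 3458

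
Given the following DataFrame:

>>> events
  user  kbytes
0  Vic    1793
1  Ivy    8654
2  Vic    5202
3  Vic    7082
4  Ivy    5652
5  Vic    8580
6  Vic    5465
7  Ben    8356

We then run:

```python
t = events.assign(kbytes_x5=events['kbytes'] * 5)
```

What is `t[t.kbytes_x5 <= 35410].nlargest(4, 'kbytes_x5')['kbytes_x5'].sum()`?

117005

add column kbytes_x5 = events['kbytes'] * 5:
  user  kbytes  kbytes_x5
0  Vic    1793       8965
1  Ivy    8654      43270
2  Vic    5202      26010
3  Vic    7082      35410
4  Ivy    5652      28260
5  Vic    8580      42900
6  Vic    5465      27325
7  Ben    8356      41780
filter rows where kbytes_x5 <= 35410:
  user  kbytes  kbytes_x5
0  Vic    1793       8965
2  Vic    5202      26010
3  Vic    7082      35410
4  Ivy    5652      28260
6  Vic    5465      27325
take 4 rows with largest kbytes_x5:
  user  kbytes  kbytes_x5
3  Vic    7082      35410
4  Ivy    5652      28260
6  Vic    5465      27325
2  Vic    5202      26010
Taking the sum of column 'kbytes_x5' gives 117005.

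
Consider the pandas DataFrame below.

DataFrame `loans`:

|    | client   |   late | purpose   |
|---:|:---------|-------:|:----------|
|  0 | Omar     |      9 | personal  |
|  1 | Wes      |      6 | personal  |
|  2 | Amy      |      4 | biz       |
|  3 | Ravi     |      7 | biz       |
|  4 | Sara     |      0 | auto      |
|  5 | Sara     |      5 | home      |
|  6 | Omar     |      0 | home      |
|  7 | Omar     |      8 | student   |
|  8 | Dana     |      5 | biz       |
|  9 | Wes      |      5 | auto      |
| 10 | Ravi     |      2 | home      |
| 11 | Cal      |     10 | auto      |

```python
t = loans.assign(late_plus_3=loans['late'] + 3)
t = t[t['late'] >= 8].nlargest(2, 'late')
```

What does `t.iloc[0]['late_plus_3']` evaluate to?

add column late_plus_3 = loans['late'] + 3:
   client  late   purpose  late_plus_3
0    Omar     9  personal           12
1     Wes     6  personal            9
2     Amy     4       biz            7
3    Ravi     7       biz           10
4    Sara     0      auto            3
5    Sara     5      home            8
6    Omar     0      home            3
7    Omar     8   student           11
8    Dana     5       biz            8
9     Wes     5      auto            8
10   Ravi     2      home            5
11    Cal    10      auto           13
filter rows where late >= 8:
   client  late   purpose  late_plus_3
0    Omar     9  personal           12
7    Omar     8   student           11
11    Cal    10      auto           13
take 2 rows with largest late:
   client  late   purpose  late_plus_3
11    Cal    10      auto           13
0    Omar     9  personal           12
Reading off the value at position 0, column 'late_plus_3', we get 13.

13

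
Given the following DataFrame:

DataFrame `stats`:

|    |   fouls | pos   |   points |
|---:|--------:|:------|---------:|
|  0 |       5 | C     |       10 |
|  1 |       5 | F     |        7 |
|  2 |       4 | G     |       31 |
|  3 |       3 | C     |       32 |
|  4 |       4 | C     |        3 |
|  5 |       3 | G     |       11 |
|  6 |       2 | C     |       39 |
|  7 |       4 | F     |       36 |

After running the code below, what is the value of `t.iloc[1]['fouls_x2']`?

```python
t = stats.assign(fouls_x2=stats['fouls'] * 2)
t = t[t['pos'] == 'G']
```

6

add column fouls_x2 = stats['fouls'] * 2:
   fouls pos  points  fouls_x2
0      5   C      10        10
1      5   F       7        10
2      4   G      31         8
3      3   C      32         6
4      4   C       3         8
5      3   G      11         6
6      2   C      39         4
7      4   F      36         8
filter rows where pos == 'G':
   fouls pos  points  fouls_x2
2      4   G      31         8
5      3   G      11         6
Hence 6.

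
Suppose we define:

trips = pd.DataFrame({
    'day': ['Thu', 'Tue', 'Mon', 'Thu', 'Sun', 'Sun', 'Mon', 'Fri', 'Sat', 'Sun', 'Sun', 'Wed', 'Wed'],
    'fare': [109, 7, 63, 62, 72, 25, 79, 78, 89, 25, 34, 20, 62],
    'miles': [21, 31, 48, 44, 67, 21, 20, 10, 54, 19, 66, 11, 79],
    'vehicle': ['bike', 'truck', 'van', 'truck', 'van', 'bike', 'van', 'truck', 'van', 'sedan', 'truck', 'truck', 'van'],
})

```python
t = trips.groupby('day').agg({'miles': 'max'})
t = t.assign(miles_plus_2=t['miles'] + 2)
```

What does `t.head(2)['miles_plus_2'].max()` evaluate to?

group by day, max of miles:
     miles
day       
Fri     10
Mon     48
Sat     54
Sun     67
Thu     44
Tue     31
Wed     79
add column miles_plus_2 = t['miles'] + 2:
     miles  miles_plus_2
day                     
Fri     10            12
Mon     48            50
Sat     54            56
Sun     67            69
Thu     44            46
Tue     31            33
Wed     79            81
take first 2 rows:
     miles  miles_plus_2
day                     
Fri     10            12
Mon     48            50

50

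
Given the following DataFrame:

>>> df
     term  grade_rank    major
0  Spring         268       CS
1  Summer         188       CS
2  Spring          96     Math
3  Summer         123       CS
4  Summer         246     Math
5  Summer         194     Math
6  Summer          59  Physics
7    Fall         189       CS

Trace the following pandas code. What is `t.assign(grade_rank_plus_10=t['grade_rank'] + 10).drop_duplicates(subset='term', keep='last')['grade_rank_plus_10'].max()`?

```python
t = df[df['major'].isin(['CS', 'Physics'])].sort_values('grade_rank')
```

filter rows where major in ['CS', 'Physics']:
     term  grade_rank    major
0  Spring         268       CS
1  Summer         188       CS
3  Summer         123       CS
6  Summer          59  Physics
7    Fall         189       CS
sort by grade_rank:
     term  grade_rank    major
6  Summer          59  Physics
3  Summer         123       CS
1  Summer         188       CS
7    Fall         189       CS
0  Spring         268       CS
add column grade_rank_plus_10 = t['grade_rank'] + 10:
     term  grade_rank    major  grade_rank_plus_10
6  Summer          59  Physics                  69
3  Summer         123       CS                 133
1  Summer         188       CS                 198
7    Fall         189       CS                 199
0  Spring         268       CS                 278
drop duplicate term (keep=last):
     term  grade_rank major  grade_rank_plus_10
1  Summer         188    CS                 198
7    Fall         189    CS                 199
0  Spring         268    CS                 278
The max of column 'grade_rank_plus_10' is 278.

278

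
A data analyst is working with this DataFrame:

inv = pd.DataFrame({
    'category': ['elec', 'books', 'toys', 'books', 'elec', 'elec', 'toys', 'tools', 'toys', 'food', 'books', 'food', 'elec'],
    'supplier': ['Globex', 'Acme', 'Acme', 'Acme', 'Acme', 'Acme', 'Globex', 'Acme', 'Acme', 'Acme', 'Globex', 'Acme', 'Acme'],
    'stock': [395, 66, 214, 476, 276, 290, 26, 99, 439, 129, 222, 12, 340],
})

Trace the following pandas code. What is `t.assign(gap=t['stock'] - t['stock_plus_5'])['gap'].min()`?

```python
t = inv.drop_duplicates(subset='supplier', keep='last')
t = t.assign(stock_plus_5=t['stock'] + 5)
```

drop duplicate supplier (keep=last):
   category supplier  stock
10    books   Globex    222
12     elec     Acme    340
add column stock_plus_5 = t['stock'] + 5:
   category supplier  stock  stock_plus_5
10    books   Globex    222           227
12     elec     Acme    340           345
add column gap = t['stock'] - t['stock_plus_5']:
   category supplier  stock  stock_plus_5  gap
10    books   Globex    222           227   -5
12     elec     Acme    340           345   -5

-5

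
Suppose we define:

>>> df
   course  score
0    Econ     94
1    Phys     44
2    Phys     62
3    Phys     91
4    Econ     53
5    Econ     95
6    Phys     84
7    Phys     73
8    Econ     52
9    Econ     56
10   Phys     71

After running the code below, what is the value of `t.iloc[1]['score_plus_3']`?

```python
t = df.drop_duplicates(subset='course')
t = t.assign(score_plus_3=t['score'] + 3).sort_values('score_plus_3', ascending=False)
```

drop duplicate course (keep=first):
  course  score
0   Econ     94
1   Phys     44
add column score_plus_3 = t['score'] + 3:
  course  score  score_plus_3
0   Econ     94            97
1   Phys     44            47
sort by score_plus_3 descending:
  course  score  score_plus_3
0   Econ     94            97
1   Phys     44            47

47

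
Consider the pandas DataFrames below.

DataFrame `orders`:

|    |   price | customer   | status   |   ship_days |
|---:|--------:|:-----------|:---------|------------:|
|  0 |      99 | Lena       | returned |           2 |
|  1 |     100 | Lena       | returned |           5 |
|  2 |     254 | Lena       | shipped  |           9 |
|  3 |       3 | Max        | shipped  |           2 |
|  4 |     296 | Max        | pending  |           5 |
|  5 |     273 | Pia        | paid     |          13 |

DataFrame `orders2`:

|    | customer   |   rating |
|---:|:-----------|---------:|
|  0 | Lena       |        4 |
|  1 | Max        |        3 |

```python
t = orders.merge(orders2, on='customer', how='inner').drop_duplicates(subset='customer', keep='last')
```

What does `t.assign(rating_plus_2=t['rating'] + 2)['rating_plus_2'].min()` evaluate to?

merge on 'customer' (how='inner') → 5 rows:
   price customer    status  ship_days  rating
0     99     Lena  returned          2       4
1    100     Lena  returned          5       4
2    254     Lena   shipped          9       4
3      3      Max   shipped          2       3
4    296      Max   pending          5       3
drop duplicate customer (keep=last):
   price customer   status  ship_days  rating
2    254     Lena  shipped          9       4
4    296      Max  pending          5       3
add column rating_plus_2 = t['rating'] + 2:
   price customer   status  ship_days  rating  rating_plus_2
2    254     Lena  shipped          9       4              6
4    296      Max  pending          5       3              5
Reading off the min of column 'rating_plus_2', we get 5.

5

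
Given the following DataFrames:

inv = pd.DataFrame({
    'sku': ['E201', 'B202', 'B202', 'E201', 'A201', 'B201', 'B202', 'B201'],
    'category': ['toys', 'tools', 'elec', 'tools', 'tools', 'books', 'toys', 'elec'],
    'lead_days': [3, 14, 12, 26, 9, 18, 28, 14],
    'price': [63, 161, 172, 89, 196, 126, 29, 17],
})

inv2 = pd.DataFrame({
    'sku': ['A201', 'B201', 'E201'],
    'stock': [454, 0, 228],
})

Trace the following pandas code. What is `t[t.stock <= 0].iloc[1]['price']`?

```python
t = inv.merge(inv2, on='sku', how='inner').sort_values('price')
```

126

merge on 'sku' (how='inner') → 5 rows:
    sku category  lead_days  price  stock
0  E201     toys          3     63    228
1  E201    tools         26     89    228
2  A201    tools          9    196    454
3  B201    books         18    126      0
4  B201     elec         14     17      0
sort by price:
    sku category  lead_days  price  stock
4  B201     elec         14     17      0
0  E201     toys          3     63    228
1  E201    tools         26     89    228
3  B201    books         18    126      0
2  A201    tools          9    196    454
filter rows where stock <= 0:
    sku category  lead_days  price  stock
4  B201     elec         14     17      0
3  B201    books         18    126      0
value at position 1, column 'price' → 126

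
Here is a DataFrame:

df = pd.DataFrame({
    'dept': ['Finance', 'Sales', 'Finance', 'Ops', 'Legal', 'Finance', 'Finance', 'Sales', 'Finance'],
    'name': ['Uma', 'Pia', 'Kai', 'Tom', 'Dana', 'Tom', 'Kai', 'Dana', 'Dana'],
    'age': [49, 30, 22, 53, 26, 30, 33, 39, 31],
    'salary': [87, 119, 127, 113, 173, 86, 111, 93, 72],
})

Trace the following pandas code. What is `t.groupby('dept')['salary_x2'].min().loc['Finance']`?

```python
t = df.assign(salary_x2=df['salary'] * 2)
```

add column salary_x2 = df['salary'] * 2:
      dept  name  age  salary  salary_x2
0  Finance   Uma   49      87        174
1    Sales   Pia   30     119        238
2  Finance   Kai   22     127        254
3      Ops   Tom   53     113        226
4    Legal  Dana   26     173        346
5  Finance   Tom   30      86        172
6  Finance   Kai   33     111        222
7    Sales  Dana   39      93        186
8  Finance  Dana   31      72        144
group by dept, min of salary_x2:
dept
Finance    144
Legal      346
Ops        226
Sales      186
Name: salary_x2, dtype: int64
Taking the value at index 'Finance' gives 144.

144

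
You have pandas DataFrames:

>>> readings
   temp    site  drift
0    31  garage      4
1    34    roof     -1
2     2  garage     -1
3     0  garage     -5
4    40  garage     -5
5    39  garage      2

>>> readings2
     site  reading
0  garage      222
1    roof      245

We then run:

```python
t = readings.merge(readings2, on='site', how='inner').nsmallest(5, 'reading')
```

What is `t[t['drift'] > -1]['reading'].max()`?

222

merge on 'site' (how='inner') → 6 rows:
   temp    site  drift  reading
0    31  garage      4      222
1    34    roof     -1      245
2     2  garage     -1      222
3     0  garage     -5      222
4    40  garage     -5      222
5    39  garage      2      222
take 5 rows with smallest reading:
   temp    site  drift  reading
0    31  garage      4      222
2     2  garage     -1      222
3     0  garage     -5      222
4    40  garage     -5      222
5    39  garage      2      222
filter rows where drift > -1:
   temp    site  drift  reading
0    31  garage      4      222
5    39  garage      2      222
Taking the max of column 'reading' gives 222.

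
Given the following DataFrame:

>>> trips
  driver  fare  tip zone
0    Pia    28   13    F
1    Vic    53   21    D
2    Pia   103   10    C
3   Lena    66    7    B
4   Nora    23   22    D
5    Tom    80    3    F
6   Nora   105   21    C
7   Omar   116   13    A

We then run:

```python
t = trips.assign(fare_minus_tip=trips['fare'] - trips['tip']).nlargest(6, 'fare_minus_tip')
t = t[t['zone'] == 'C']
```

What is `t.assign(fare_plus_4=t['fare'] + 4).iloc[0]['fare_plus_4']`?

add column fare_minus_tip = trips['fare'] - trips['tip']:
  driver  fare  tip zone  fare_minus_tip
0    Pia    28   13    F              15
1    Vic    53   21    D              32
2    Pia   103   10    C              93
3   Lena    66    7    B              59
4   Nora    23   22    D               1
5    Tom    80    3    F              77
6   Nora   105   21    C              84
7   Omar   116   13    A             103
take 6 rows with largest fare_minus_tip:
  driver  fare  tip zone  fare_minus_tip
7   Omar   116   13    A             103
2    Pia   103   10    C              93
6   Nora   105   21    C              84
5    Tom    80    3    F              77
3   Lena    66    7    B              59
1    Vic    53   21    D              32
filter rows where zone == 'C':
  driver  fare  tip zone  fare_minus_tip
2    Pia   103   10    C              93
6   Nora   105   21    C              84
add column fare_plus_4 = t['fare'] + 4:
  driver  fare  tip zone  fare_minus_tip  fare_plus_4
2    Pia   103   10    C              93          107
6   Nora   105   21    C              84          109
Then the value at position 0, column 'fare_plus_4': 107

107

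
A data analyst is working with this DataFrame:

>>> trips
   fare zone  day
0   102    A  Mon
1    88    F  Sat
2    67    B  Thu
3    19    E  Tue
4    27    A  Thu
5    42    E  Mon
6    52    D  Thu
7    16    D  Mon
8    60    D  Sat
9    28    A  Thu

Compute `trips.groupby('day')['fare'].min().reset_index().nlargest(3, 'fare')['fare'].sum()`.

106

group by day, min of fare:
day
Mon    16
Sat    60
Thu    27
Tue    19
Name: fare, dtype: int64
reset_index():
   day  fare
0  Mon    16
1  Sat    60
2  Thu    27
3  Tue    19
take 3 rows with largest fare:
   day  fare
1  Sat    60
2  Thu    27
3  Tue    19
Then the sum of column 'fare': 106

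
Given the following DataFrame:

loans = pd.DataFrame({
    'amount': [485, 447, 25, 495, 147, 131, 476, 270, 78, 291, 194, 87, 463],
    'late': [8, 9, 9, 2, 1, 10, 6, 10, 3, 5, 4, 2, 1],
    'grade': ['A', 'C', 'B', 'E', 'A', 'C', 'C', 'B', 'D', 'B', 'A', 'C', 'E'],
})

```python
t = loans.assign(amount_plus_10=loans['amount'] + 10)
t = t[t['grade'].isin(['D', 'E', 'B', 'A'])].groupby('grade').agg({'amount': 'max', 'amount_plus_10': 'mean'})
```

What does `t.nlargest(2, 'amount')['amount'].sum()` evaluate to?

add column amount_plus_10 = loans['amount'] + 10:
    amount  late grade  amount_plus_10
0      485     8     A             495
1      447     9     C             457
2       25     9     B              35
3      495     2     E             505
4      147     1     A             157
5      131    10     C             141
6      476     6     C             486
7      270    10     B             280
8       78     3     D              88
9      291     5     B             301
10     194     4     A             204
11      87     2     C              97
12     463     1     E             473
filter rows where grade in ['D', 'E', 'B', 'A']:
    amount  late grade  amount_plus_10
0      485     8     A             495
2       25     9     B              35
3      495     2     E             505
4      147     1     A             157
7      270    10     B             280
8       78     3     D              88
9      291     5     B             301
10     194     4     A             204
12     463     1     E             473
group by grade: max(amount), mean(amount_plus_10):
       amount  amount_plus_10
grade                        
A         485      285.333333
B         291      205.333333
D          78       88.000000
E         495      489.000000
take 2 rows with largest amount:
       amount  amount_plus_10
grade                        
E         495      489.000000
A         485      285.333333
Finally, sum of column 'amount' = 980.

980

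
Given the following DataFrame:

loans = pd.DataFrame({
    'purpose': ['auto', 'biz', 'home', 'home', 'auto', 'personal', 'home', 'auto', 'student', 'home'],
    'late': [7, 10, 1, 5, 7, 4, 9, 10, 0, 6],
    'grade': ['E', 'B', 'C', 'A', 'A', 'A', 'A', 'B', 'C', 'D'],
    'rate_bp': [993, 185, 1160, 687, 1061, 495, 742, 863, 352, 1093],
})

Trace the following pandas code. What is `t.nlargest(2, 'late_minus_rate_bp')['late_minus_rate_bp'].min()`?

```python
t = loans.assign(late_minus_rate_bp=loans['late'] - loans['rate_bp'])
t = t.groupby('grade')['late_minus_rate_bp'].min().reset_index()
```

add column late_minus_rate_bp = loans['late'] - loans['rate_bp']:
    purpose  late grade  rate_bp  late_minus_rate_bp
0      auto     7     E      993                -986
1       biz    10     B      185                -175
2      home     1     C     1160               -1159
3      home     5     A      687                -682
4      auto     7     A     1061               -1054
5  personal     4     A      495                -491
6      home     9     A      742                -733
7      auto    10     B      863                -853
8   student     0     C      352                -352
9      home     6     D     1093               -1087
group by grade, min of late_minus_rate_bp:
grade
A   -1054
B    -853
C   -1159
D   -1087
E    -986
Name: late_minus_rate_bp, dtype: int64
reset_index():
  grade  late_minus_rate_bp
0     A               -1054
1     B                -853
2     C               -1159
3     D               -1087
4     E                -986
take 2 rows with largest late_minus_rate_bp:
  grade  late_minus_rate_bp
1     B                -853
4     E                -986
Then the min of column 'late_minus_rate_bp': -986

-986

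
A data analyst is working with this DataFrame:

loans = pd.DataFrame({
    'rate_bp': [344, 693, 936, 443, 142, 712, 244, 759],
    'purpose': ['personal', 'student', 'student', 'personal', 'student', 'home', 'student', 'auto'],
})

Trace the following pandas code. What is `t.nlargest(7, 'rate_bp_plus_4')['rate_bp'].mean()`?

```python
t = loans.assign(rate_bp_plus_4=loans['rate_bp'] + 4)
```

add column rate_bp_plus_4 = loans['rate_bp'] + 4:
   rate_bp   purpose  rate_bp_plus_4
0      344  personal             348
1      693   student             697
2      936   student             940
3      443  personal             447
4      142   student             146
5      712      home             716
6      244   student             248
7      759      auto             763
take 7 rows with largest rate_bp_plus_4:
   rate_bp   purpose  rate_bp_plus_4
2      936   student             940
7      759      auto             763
5      712      home             716
1      693   student             697
3      443  personal             447
0      344  personal             348
6      244   student             248

590.142857143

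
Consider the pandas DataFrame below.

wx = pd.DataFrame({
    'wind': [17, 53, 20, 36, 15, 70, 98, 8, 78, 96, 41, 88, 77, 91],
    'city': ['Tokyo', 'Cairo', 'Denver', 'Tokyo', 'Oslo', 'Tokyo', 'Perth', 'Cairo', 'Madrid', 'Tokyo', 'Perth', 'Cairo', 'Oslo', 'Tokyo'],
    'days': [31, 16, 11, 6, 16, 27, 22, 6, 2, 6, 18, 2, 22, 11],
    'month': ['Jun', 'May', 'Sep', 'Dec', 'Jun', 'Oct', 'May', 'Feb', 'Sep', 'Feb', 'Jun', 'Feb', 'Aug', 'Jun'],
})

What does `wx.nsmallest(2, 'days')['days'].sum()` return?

take 2 rows with smallest days:
    wind    city  days month
8     78  Madrid     2   Sep
11    88   Cairo     2   Feb
Finally, sum of column 'days' = 4.

4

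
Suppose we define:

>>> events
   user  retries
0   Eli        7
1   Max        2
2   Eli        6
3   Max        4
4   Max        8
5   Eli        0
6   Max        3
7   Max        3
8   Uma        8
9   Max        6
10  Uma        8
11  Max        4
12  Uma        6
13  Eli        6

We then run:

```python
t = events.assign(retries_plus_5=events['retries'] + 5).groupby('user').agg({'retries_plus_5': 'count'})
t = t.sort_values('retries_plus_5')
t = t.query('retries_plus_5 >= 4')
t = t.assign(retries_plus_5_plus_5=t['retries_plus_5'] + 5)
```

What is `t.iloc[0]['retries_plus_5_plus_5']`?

add column retries_plus_5 = events['retries'] + 5:
   user  retries  retries_plus_5
0   Eli        7              12
1   Max        2               7
2   Eli        6              11
3   Max        4               9
4   Max        8              13
5   Eli        0               5
6   Max        3               8
7   Max        3               8
8   Uma        8              13
9   Max        6              11
10  Uma        8              13
11  Max        4               9
12  Uma        6              11
13  Eli        6              11
group by user, count of retries_plus_5:
      retries_plus_5
user                
Eli                4
Max                7
Uma                3
sort by retries_plus_5:
      retries_plus_5
user                
Uma                3
Eli                4
Max                7
filter rows where retries_plus_5 >= 4:
      retries_plus_5
user                
Eli                4
Max                7
add column retries_plus_5_plus_5 = t['retries_plus_5'] + 5:
      retries_plus_5  retries_plus_5_plus_5
user                                       
Eli                4                      9
Max                7                     12
Finally, value at position 0, column 'retries_plus_5_plus_5' = 9.

9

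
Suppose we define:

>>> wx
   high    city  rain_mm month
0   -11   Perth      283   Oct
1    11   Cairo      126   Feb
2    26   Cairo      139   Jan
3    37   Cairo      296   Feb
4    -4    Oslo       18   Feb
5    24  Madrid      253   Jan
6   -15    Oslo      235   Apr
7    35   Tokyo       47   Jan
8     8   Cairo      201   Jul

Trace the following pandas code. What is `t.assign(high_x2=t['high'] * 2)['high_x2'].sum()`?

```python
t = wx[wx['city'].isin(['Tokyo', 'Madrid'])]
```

118

filter rows where city in ['Tokyo', 'Madrid']:
   high    city  rain_mm month
5    24  Madrid      253   Jan
7    35   Tokyo       47   Jan
add column high_x2 = t['high'] * 2:
   high    city  rain_mm month  high_x2
5    24  Madrid      253   Jan       48
7    35   Tokyo       47   Jan       70
Hence 118.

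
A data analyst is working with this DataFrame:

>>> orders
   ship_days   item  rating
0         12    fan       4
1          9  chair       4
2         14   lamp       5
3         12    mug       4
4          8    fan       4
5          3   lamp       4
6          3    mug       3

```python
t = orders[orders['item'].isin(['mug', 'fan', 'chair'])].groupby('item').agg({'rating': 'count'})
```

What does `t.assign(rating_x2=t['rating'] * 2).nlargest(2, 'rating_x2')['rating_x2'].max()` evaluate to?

4

filter rows where item in ['mug', 'fan', 'chair']:
   ship_days   item  rating
0         12    fan       4
1          9  chair       4
3         12    mug       4
4          8    fan       4
6          3    mug       3
group by item, count of rating:
       rating
item         
chair       1
fan         2
mug         2
add column rating_x2 = t['rating'] * 2:
       rating  rating_x2
item                    
chair       1          2
fan         2          4
mug         2          4
take 2 rows with largest rating_x2:
      rating  rating_x2
item                   
fan        2          4
mug        2          4
max of column 'rating_x2' → 4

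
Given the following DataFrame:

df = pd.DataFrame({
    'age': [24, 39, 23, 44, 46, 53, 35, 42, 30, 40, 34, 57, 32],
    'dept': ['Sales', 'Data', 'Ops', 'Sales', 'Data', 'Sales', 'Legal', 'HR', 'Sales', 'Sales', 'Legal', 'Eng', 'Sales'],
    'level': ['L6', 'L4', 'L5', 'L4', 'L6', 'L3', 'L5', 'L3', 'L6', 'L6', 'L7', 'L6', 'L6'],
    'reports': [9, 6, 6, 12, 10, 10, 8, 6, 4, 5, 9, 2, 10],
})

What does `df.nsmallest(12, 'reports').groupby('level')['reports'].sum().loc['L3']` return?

16

take 12 rows with smallest reports:
    age   dept level  reports
11   57    Eng    L6        2
8    30  Sales    L6        4
9    40  Sales    L6        5
1    39   Data    L4        6
2    23    Ops    L5        6
7    42     HR    L3        6
6    35  Legal    L5        8
0    24  Sales    L6        9
10   34  Legal    L7        9
4    46   Data    L6       10
5    53  Sales    L3       10
12   32  Sales    L6       10
group by level, sum of reports:
level
L3    16
L4     6
L5    14
L6    40
L7     9
Name: reports, dtype: int64
So loc['L3'] = 16.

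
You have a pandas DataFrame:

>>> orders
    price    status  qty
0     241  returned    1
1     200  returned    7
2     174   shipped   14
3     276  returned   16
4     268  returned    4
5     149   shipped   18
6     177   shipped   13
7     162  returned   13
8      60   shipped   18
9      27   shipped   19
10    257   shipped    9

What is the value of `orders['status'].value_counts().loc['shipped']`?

value_counts of status:
status
shipped     6
returned    5
Name: count, dtype: int64
So loc['shipped'] = 6.

6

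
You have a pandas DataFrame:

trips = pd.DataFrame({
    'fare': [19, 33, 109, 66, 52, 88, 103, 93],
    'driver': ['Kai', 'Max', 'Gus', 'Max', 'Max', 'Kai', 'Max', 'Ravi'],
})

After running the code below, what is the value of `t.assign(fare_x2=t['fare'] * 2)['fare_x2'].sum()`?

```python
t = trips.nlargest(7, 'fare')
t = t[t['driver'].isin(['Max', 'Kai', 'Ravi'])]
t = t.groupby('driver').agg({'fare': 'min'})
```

take 7 rows with largest fare:
   fare driver
2   109    Gus
6   103    Max
7    93   Ravi
5    88    Kai
3    66    Max
4    52    Max
1    33    Max
filter rows where driver in ['Max', 'Kai', 'Ravi']:
   fare driver
6   103    Max
7    93   Ravi
5    88    Kai
3    66    Max
4    52    Max
1    33    Max
group by driver, min of fare:
        fare
driver      
Kai       88
Max       33
Ravi      93
add column fare_x2 = t['fare'] * 2:
        fare  fare_x2
driver               
Kai       88      176
Max       33       66
Ravi      93      186

428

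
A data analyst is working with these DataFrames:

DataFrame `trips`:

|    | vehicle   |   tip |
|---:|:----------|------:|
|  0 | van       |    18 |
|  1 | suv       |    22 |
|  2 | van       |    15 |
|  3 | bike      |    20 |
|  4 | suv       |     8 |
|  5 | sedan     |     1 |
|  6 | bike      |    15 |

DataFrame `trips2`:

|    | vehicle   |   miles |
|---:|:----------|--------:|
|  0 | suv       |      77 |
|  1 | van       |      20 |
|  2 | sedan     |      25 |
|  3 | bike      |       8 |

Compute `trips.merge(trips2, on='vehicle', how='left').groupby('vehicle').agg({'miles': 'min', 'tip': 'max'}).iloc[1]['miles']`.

merge on 'vehicle' (how='left') → 7 rows:
  vehicle  tip  miles
0     van   18     20
1     suv   22     77
2     van   15     20
3    bike   20      8
4     suv    8     77
5   sedan    1     25
6    bike   15      8
group by vehicle: min(miles), max(tip):
         miles  tip
vehicle            
bike         8   20
sedan       25    1
suv         77   22
van         20   18
So iloc[1]['miles'] = 25.

25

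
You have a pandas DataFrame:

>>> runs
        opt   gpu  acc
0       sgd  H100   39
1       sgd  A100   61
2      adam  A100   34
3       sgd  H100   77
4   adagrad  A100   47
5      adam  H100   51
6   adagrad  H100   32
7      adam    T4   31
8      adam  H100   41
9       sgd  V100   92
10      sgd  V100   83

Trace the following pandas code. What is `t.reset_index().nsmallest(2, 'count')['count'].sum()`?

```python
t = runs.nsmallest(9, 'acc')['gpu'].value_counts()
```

4

take 9 rows with smallest acc:
       opt   gpu  acc
7     adam    T4   31
6  adagrad  H100   32
2     adam  A100   34
0      sgd  H100   39
8     adam  H100   41
4  adagrad  A100   47
5     adam  H100   51
1      sgd  A100   61
3      sgd  H100   77
value_counts of gpu:
gpu
H100    5
A100    3
T4      1
Name: count, dtype: int64
reset_index():
    gpu  count
0  H100      5
1  A100      3
2    T4      1
take 2 rows with smallest count:
    gpu  count
2    T4      1
1  A100      3
So sum() = 4.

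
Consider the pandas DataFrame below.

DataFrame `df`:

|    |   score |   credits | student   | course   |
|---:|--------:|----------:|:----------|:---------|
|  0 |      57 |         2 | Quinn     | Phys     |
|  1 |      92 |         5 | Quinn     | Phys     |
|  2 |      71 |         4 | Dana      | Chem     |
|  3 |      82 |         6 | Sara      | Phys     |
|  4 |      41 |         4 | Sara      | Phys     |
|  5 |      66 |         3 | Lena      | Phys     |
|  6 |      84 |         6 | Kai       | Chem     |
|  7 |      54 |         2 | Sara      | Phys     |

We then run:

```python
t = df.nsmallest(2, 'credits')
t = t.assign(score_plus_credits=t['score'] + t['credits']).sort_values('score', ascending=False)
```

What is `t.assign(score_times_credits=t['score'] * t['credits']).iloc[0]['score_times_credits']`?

114

take 2 rows with smallest credits:
   score  credits student course
0     57        2   Quinn   Phys
7     54        2    Sara   Phys
add column score_plus_credits = t['score'] + t['credits']:
   score  credits student course  score_plus_credits
0     57        2   Quinn   Phys                  59
7     54        2    Sara   Phys                  56
sort by score descending:
   score  credits student course  score_plus_credits
0     57        2   Quinn   Phys                  59
7     54        2    Sara   Phys                  56
add column score_times_credits = t['score'] * t['credits']:
   score  credits student course  score_plus_credits  score_times_credits
0     57        2   Quinn   Phys                  59                  114
7     54        2    Sara   Phys                  56                  108
Reading off the value at position 0, column 'score_times_credits', we get 114.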